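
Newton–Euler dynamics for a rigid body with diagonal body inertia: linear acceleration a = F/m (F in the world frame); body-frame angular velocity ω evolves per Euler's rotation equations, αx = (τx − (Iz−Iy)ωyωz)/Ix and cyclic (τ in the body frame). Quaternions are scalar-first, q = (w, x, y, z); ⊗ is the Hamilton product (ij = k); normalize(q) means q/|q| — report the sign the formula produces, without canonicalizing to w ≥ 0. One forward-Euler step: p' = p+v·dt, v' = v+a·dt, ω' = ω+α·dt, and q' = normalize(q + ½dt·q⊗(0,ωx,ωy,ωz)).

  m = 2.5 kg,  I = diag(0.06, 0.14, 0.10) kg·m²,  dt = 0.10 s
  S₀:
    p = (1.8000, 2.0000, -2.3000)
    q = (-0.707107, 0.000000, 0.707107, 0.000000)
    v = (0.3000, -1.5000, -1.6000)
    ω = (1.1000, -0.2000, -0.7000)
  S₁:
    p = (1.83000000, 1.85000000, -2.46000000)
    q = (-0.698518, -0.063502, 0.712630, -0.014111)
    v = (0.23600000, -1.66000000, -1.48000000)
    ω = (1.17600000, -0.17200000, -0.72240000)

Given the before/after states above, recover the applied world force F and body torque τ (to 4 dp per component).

F = (-1.6000, -4.0000, 3.0000)
τ = (0.0400, 0.0700, -0.0400)

Δω = ω₁−ω₀ = (0.07600000, 0.02800000, -0.02240000)
precession coupling = (-0.0056, 0.0308, -0.0176)
applied torque τ = (0.0400, 0.0700, -0.0400)
v₁ − v₀ = (-0.06400000, -0.16000000, 0.12000000)
m·(v₁−v₀)/dt = (-1.6000, -4.0000, 3.0000)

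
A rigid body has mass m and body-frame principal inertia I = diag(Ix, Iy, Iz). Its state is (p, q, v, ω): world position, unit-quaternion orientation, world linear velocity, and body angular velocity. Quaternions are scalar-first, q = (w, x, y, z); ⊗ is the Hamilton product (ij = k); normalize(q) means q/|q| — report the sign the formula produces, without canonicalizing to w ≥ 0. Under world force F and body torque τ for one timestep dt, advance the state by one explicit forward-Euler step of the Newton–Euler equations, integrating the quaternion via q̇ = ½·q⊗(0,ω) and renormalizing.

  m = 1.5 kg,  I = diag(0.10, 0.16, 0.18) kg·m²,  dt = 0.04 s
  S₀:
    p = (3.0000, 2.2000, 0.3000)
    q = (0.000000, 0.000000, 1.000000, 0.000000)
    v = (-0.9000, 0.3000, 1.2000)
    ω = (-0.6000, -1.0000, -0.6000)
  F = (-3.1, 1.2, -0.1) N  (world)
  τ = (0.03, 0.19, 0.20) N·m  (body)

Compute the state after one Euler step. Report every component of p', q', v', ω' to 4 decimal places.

p' = (2.9640, 2.2120, 0.3480)
q' = (0.0200, -0.0120, 0.9997, 0.0120)
v' = (-0.9827, 0.3320, 1.1973)
ω' = (-0.5928, -0.9453, -0.5636)

new position p' = (2.9640, 2.2120, 0.3480)
v + (F/m)dt = (-0.9827, 0.3320, 1.1973)
precession coupling ω×(Iω) = (0.0120, -0.0288, 0.0360)
angular accel α = (0.1800, 1.3675, 0.9111)
ω + α·dt = (-0.5928, -0.9453, -0.5636)
q⊗(0,ω) = (1.0000000, -0.6000000, 0.0000000, 0.6000000)
q + ½dt·q⊗(0,ω), renormalized = (0.0200, -0.0120, 0.9997, 0.0120)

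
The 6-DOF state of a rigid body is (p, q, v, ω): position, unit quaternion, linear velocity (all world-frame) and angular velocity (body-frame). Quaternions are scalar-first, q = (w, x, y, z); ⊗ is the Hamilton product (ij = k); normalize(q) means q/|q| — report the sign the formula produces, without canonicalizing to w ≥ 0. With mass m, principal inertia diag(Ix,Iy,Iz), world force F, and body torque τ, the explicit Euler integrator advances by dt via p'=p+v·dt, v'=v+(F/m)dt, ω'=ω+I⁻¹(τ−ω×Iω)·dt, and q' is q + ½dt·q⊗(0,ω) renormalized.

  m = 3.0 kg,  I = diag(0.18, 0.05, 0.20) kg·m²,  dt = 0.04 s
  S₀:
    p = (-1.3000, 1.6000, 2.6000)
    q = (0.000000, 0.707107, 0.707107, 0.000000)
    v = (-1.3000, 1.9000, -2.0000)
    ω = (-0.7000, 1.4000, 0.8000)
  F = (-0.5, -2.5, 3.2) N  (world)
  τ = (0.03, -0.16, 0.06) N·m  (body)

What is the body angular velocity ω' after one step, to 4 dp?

angular accel α = (-0.7667, -3.4240, -0.3370)
ω' = ω + α·dt = (-0.7307, 1.2630, 0.7865)

ω' = (-0.7307, 1.2630, 0.7865)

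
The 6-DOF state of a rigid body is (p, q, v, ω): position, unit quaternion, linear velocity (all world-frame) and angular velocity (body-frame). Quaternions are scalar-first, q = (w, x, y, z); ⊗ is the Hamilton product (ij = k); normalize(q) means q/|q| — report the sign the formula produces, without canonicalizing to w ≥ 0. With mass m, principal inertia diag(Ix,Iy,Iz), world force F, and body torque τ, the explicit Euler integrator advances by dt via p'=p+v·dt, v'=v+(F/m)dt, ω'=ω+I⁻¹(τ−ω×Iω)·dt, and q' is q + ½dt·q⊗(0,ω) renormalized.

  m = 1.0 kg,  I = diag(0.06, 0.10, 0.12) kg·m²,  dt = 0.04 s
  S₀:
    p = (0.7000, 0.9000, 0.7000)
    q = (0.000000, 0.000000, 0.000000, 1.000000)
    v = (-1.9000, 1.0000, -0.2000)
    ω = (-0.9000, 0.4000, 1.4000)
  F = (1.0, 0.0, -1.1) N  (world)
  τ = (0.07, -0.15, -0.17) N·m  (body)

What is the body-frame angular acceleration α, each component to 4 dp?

gyro term ω×Iω = (0.0112, 0.0756, -0.0144)
(τ − ω×Iω)/I = (0.9800, -2.2560, -1.2967)

α = (0.9800, -2.2560, -1.2967)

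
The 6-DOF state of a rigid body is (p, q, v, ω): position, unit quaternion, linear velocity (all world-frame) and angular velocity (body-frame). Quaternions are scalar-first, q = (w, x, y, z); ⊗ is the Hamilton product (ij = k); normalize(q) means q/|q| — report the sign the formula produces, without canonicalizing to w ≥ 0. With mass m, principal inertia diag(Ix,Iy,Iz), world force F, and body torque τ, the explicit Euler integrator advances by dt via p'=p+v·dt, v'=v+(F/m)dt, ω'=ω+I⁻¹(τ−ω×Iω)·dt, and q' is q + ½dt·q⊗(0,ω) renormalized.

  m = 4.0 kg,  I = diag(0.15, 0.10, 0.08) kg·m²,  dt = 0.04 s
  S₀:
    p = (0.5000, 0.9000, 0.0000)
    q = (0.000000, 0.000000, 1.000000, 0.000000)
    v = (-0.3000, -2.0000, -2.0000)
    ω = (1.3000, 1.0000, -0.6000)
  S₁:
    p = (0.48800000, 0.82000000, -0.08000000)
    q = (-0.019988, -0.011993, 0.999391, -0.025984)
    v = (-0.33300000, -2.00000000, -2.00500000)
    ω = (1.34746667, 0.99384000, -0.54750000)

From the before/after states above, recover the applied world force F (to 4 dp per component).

v₁ − v₀ = (-0.03300000, 0.00000000, -0.00500000)
applied force F = (-3.3000, 0.0000, -0.5000)

F = (-3.3000, 0.0000, -0.5000)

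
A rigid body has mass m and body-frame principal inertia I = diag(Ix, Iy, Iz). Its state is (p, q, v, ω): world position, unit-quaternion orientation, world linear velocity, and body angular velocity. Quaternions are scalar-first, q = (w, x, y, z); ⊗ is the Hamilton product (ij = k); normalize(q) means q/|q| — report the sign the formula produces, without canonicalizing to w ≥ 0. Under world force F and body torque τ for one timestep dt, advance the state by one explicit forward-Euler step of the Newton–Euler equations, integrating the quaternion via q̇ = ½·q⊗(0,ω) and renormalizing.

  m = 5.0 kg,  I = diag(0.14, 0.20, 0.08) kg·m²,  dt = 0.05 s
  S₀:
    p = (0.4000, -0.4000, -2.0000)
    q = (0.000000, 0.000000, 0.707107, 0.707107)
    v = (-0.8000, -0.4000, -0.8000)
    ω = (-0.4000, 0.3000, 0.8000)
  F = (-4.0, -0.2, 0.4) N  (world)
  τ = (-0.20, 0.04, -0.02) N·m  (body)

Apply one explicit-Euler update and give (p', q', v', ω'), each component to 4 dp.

p' = p + v·dt = (0.3600, -0.4200, -2.0400)
v + (F/m)dt = (-0.8400, -0.4020, -0.7960)
precession coupling ω×(Iω) = (-0.0288, -0.0192, -0.0072)
(τ − ω×Iω)/I = (-1.2229, 0.2960, -0.1600)
ω + α·dt = (-0.4611, 0.3148, 0.7920)
Hamilton product q⊗(0,ω) = (-0.7778177, 0.3535535, -0.2828428, 0.2828428)
q' = normalize(q + ½dt·q⊗(0,ω)) = (-0.0194, 0.0088, 0.6998, 0.7140)

p' = (0.3600, -0.4200, -2.0400)
q' = (-0.0194, 0.0088, 0.6998, 0.7140)
v' = (-0.8400, -0.4020, -0.7960)
ω' = (-0.4611, 0.3148, 0.7920)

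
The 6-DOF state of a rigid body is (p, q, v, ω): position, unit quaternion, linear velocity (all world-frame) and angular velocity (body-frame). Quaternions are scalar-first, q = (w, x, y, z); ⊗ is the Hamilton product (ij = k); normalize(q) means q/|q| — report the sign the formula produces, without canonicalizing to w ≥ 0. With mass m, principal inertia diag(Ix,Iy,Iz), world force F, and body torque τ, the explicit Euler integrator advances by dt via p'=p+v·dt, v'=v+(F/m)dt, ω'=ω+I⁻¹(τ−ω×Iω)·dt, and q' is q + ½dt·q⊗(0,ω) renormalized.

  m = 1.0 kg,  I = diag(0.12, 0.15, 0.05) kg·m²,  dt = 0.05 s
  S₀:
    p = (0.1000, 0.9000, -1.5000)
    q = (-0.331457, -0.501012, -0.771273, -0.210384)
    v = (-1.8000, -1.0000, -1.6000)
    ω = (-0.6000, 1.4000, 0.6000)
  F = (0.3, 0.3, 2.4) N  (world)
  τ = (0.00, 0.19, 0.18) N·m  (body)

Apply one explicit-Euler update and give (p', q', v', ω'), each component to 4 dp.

α = I⁻¹(τ − ω×Iω) = (0.7000, 1.4347, 4.1040)
new body rate ω' = (-0.5650, 1.4717, 0.8052)
q⊗(0,ω) = (0.9054054, 0.0306480, -0.0372022, -1.3630548)
q' = normalize(q + ½dt·q⊗(0,ω)) = (-0.3086, -0.4998, -0.7716, -0.2443)
a = (0.3000, 0.3000, 2.4000)
p' = p + v·dt = (0.0100, 0.8500, -1.5800)
v' = v + a·dt = (-1.7850, -0.9850, -1.4800)

p' = (0.0100, 0.8500, -1.5800)
q' = (-0.3086, -0.4998, -0.7716, -0.2443)
v' = (-1.7850, -0.9850, -1.4800)
ω' = (-0.5650, 1.4717, 0.8052)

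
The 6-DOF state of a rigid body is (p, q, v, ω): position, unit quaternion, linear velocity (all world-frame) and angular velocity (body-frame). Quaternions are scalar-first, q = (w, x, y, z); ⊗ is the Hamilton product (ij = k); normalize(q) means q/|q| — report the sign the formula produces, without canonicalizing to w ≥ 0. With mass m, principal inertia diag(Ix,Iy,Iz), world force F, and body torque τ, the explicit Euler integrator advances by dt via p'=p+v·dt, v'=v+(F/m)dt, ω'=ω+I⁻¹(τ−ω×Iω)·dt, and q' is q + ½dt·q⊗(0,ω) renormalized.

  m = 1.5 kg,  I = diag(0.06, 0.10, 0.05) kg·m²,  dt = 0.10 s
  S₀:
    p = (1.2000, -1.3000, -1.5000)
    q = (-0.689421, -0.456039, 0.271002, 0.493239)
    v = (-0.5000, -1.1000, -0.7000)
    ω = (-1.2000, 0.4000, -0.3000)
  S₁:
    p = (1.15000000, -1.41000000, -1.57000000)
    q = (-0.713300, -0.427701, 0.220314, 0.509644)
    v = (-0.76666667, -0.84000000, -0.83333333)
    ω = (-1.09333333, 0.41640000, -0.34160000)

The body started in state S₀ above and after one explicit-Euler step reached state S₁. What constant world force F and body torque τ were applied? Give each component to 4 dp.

F = (-4.0000, 3.9000, -2.0000)
τ = (0.0700, 0.0200, -0.0400)

Δv = v₁−v₀ = (-0.26666667, 0.26000000, -0.13333333)
applied force F = (-4.0000, 3.9000, -2.0000)
ω₁ − ω₀ = (0.10666667, 0.01640000, -0.04160000)
gyro term ω₀×Iω₀ = (0.0060, 0.0036, -0.0192)
I·α + gyro = (0.0700, 0.0200, -0.0400)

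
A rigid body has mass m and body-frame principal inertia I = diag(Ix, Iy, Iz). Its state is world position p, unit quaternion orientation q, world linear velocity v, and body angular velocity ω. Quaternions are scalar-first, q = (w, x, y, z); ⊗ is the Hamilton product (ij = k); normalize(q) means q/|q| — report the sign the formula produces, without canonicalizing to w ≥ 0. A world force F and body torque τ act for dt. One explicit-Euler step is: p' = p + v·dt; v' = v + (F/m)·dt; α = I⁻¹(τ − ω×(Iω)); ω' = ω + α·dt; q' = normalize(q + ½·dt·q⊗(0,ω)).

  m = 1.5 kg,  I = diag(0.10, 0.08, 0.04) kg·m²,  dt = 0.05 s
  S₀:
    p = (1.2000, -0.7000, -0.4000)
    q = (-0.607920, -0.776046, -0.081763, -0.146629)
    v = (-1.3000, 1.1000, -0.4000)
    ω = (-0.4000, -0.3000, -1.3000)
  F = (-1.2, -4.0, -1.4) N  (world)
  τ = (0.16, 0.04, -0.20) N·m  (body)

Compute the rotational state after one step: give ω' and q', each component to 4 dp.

angular accel α = (1.7560, 0.1100, -4.9400)
new body rate ω' = (-0.3122, -0.2945, -1.5470)
q⊗(0,ω) = (-0.5255650, 0.3054712, -0.7678322, 0.9904046)
q + ½dt·q⊗(0,ω), renormalized = (-0.6207, -0.7679, -0.1009, -0.1218)

ω' = (-0.3122, -0.2945, -1.5470)
q' = (-0.6207, -0.7679, -0.1009, -0.1218)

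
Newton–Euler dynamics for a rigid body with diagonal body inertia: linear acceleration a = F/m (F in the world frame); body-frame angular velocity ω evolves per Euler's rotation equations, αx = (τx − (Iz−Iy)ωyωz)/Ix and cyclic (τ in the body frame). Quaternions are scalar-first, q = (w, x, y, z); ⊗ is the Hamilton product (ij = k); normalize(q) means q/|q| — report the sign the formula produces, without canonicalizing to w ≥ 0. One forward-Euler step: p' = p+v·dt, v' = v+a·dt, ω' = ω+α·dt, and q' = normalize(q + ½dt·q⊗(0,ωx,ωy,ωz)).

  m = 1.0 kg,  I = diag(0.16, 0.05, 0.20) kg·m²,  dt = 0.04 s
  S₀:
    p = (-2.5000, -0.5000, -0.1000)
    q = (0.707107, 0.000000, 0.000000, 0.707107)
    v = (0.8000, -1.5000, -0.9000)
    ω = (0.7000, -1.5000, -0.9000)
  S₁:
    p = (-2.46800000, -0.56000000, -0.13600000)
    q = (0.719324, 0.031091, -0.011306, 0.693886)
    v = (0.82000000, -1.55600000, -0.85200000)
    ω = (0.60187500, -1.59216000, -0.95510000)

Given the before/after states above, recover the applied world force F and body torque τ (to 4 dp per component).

velocity change Δv = (0.02000000, -0.05600000, 0.04800000)
F = m·Δv/dt = (0.5000, -1.4000, 1.2000)
rate change Δω = (-0.09812500, -0.09216000, -0.05510000)
precession coupling = (0.2025, 0.0252, 0.1155)
applied torque τ = (-0.1900, -0.0900, -0.1600)

F = (0.5000, -1.4000, 1.2000)
τ = (-0.1900, -0.0900, -0.1600)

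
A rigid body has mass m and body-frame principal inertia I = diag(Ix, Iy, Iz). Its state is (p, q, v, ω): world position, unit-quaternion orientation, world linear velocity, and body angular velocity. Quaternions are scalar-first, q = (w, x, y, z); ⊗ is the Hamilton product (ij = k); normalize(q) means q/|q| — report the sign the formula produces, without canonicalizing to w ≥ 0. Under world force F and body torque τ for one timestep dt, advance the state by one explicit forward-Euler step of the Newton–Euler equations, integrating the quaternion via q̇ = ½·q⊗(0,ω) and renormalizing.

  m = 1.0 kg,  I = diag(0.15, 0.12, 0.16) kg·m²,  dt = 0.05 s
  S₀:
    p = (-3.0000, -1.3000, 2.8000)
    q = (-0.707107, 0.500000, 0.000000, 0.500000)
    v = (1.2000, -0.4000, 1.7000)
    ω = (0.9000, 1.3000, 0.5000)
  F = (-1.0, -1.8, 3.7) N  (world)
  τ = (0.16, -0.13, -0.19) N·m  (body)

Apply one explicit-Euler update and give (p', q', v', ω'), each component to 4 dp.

p' = (-2.9400, -1.3200, 2.8850)
q' = (-0.7240, 0.4674, -0.0180, 0.5070)
v' = (1.1500, -0.4900, 1.8850)
ω' = (0.9447, 1.2477, 0.4516)

precession coupling ω×(Iω) = (0.0260, -0.0045, -0.0351)
α = I⁻¹(τ − ω×Iω) = (0.8933, -1.0458, -0.9681)
ω + α·dt = (0.9447, 1.2477, 0.4516)
2q̇ = q⊗(0,ω) = (-0.7000000, -1.2863963, -0.7192391, 0.2964465)
q' = normalize(q + ½dt·q⊗(0,ω)) = (-0.7240, 0.4674, -0.0180, 0.5070)
linear accel F/m = (-1.0000, -1.8000, 3.7000)
p + v·dt = (-2.9400, -1.3200, 2.8850)
v + (F/m)dt = (1.1500, -0.4900, 1.8850)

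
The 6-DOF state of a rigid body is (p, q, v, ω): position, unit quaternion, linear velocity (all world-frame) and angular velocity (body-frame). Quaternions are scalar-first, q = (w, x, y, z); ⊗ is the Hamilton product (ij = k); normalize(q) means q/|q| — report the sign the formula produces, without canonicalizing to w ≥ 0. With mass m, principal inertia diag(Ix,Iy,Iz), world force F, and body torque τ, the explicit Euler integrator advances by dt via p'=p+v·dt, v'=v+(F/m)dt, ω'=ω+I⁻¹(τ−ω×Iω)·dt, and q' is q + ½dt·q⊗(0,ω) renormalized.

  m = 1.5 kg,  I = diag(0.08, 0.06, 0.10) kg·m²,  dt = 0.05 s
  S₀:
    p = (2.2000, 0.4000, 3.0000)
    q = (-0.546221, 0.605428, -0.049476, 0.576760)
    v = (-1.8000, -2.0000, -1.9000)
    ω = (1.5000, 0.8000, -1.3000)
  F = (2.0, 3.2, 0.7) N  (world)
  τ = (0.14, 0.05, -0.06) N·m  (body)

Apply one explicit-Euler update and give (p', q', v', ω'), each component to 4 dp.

p' = (2.1100, 0.3000, 2.9050)
q' = (-0.5484, 0.5742, -0.0191, 0.6076)
v' = (-1.7333, -1.8933, -1.8767)
ω' = (1.6135, 0.8092, -1.3180)

a = F/m = (1.3333, 2.1333, 0.4667)
p' = p + v·dt = (2.1100, 0.3000, 2.9050)
new velocity v' = (-1.7333, -1.8933, -1.8767)
gyro term ω×Iω = (-0.0416, 0.0390, -0.0240)
(τ − ω×Iω)/I = (2.2700, 0.1833, -0.3600)
ω + α·dt = (1.6135, 0.8092, -1.3180)
2q̇ = q⊗(0,ω) = (-0.1187732, -1.2164207, 1.2152196, 1.2686437)
q' = normalize(q + ½dt·q⊗(0,ω)) = (-0.5484, 0.5742, -0.0191, 0.6076)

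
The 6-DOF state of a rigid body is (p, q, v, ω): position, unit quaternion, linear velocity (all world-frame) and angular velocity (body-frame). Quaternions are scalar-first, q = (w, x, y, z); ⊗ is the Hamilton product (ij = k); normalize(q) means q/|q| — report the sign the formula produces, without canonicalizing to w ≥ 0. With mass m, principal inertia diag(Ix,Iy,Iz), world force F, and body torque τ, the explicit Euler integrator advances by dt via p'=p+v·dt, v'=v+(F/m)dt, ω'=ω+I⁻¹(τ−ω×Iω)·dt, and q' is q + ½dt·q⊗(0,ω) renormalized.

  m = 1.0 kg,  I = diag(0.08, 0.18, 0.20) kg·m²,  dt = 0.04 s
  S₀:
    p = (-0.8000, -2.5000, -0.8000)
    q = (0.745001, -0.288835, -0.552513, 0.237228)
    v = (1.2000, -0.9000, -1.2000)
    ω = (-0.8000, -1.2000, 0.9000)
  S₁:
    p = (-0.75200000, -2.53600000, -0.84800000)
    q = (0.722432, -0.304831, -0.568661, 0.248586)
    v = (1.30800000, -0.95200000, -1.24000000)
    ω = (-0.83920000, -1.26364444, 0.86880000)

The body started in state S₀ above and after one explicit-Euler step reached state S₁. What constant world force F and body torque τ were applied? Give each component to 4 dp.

F = (2.7000, -1.3000, -1.0000)
τ = (-0.1000, -0.2000, -0.0600)

ω₁ − ω₀ = (-0.03920000, -0.06364444, -0.03120000)
precession coupling = (-0.0216, 0.0864, 0.0960)
I·α + gyro = (-0.1000, -0.2000, -0.0600)
Δv = v₁−v₀ = (0.10800000, -0.05200000, -0.04000000)
m·(v₁−v₀)/dt = (2.7000, -1.3000, -1.0000)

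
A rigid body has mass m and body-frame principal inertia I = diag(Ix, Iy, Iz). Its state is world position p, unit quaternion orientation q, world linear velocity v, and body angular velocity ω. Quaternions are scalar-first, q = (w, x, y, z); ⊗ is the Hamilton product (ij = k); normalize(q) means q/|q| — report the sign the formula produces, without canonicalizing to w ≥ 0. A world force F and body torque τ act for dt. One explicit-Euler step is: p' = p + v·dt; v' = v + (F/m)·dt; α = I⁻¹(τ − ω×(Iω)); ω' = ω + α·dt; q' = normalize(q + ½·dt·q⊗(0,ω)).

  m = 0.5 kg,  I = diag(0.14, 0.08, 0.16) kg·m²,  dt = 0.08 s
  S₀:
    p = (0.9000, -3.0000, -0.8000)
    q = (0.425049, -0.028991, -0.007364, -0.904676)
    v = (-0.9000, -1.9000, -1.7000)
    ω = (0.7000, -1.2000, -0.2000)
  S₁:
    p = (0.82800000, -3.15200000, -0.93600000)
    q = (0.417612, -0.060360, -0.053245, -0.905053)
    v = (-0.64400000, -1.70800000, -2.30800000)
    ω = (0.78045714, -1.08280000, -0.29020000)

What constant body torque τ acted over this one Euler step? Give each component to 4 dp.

τ = (0.1600, 0.1200, -0.1300)

rate change Δω = (0.08045714, 0.11720000, -0.09020000)
ω₀×(Iω₀) = (0.0192, 0.0028, 0.0504)
τ = I·(Δω/dt) + ω₀×(Iω₀) = (0.1600, 0.1200, -0.1300)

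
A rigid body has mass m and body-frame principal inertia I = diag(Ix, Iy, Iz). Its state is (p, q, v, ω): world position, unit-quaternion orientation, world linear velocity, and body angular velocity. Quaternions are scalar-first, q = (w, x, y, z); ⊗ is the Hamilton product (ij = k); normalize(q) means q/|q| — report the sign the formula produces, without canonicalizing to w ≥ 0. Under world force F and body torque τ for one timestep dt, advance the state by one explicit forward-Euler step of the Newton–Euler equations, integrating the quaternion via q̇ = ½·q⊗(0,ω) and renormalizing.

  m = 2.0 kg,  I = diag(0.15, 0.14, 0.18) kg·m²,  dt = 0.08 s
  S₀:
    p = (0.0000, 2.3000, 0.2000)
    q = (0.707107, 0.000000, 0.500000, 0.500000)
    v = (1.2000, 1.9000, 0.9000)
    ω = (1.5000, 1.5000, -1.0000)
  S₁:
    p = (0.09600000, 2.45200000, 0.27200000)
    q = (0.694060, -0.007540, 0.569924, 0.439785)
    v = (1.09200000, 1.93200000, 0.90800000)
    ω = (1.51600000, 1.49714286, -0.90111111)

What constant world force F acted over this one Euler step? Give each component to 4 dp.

v₁ − v₀ = (-0.10800000, 0.03200000, 0.00800000)
m·(v₁−v₀)/dt = (-2.7000, 0.8000, 0.2000)

F = (-2.7000, 0.8000, 0.2000)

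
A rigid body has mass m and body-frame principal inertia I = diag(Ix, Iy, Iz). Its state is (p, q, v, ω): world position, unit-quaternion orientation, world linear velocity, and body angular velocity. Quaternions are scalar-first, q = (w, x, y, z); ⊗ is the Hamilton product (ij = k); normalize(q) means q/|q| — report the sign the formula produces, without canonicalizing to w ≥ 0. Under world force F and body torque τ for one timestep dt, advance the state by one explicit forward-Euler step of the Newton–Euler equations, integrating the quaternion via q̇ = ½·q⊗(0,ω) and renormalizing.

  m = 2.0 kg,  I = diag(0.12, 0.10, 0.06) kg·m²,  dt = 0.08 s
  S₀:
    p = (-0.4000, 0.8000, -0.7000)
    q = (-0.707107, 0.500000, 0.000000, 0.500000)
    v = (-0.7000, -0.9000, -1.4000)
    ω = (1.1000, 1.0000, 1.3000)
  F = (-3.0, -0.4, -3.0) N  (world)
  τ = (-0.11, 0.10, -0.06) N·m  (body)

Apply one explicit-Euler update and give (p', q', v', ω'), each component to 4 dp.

p' = (-0.4560, 0.7280, -0.8120)
q' = (-0.7528, 0.4475, -0.0322, 0.4817)
v' = (-0.8200, -0.9160, -1.5200)
ω' = (1.0613, 1.0114, 1.2493)

p' = p + v·dt = (-0.4560, 0.7280, -0.8120)
v' = v + a·dt = (-0.8200, -0.9160, -1.5200)
ω×(Iω) gyroscopic = (-0.0520, 0.0858, -0.0220)
(τ − ω×Iω)/I = (-0.4833, 0.1420, -0.6333)
new body rate ω' = (1.0613, 1.0114, 1.2493)
q⊗(0,ω) = (-1.2000000, -1.2778177, -0.8071070, -0.4192391)
q' = normalize(q + ½dt·q⊗(0,ω)) = (-0.7528, 0.4475, -0.0322, 0.4817)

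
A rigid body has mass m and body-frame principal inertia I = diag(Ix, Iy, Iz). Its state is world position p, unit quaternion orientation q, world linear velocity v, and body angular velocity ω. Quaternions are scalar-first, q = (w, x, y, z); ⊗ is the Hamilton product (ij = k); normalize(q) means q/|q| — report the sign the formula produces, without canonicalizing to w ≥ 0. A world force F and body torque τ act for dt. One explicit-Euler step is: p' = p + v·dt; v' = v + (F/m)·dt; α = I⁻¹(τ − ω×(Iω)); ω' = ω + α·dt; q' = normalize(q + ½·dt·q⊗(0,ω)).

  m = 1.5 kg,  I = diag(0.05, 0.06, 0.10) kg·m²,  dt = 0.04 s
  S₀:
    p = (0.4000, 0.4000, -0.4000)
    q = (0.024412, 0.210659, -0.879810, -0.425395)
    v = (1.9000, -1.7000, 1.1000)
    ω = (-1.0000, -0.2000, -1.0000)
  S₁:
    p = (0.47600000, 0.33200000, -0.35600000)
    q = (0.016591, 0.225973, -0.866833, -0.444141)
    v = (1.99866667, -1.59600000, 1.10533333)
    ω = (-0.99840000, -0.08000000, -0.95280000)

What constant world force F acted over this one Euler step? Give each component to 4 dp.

F = (3.7000, 3.9000, 0.2000)

Δv = v₁−v₀ = (0.09866667, 0.10400000, 0.00533333)
m·(v₁−v₀)/dt = (3.7000, 3.9000, 0.2000)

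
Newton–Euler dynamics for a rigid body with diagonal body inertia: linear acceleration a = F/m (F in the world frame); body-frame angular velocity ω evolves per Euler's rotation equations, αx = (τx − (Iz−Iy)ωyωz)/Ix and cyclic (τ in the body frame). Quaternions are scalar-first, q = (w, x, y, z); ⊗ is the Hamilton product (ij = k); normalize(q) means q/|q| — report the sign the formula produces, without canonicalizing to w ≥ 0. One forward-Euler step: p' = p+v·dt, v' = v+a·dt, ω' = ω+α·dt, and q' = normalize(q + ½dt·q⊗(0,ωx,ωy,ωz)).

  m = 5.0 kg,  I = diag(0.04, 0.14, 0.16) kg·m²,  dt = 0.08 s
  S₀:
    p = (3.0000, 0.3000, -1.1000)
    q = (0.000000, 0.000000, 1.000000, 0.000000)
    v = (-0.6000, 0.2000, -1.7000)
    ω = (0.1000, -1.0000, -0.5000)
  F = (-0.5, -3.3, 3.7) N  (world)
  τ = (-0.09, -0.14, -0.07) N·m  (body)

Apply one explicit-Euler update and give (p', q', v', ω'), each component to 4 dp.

a = (-0.1000, -0.6600, 0.7400)
p + v·dt = (2.9520, 0.3160, -1.2360)
v' = v + a·dt = (-0.6080, 0.1472, -1.6408)
(τ − ω×Iω)/I = (-2.5000, -1.0429, -0.3750)
ω + α·dt = (-0.1000, -1.0834, -0.5300)
2q̇ = q⊗(0,ω) = (1.0000000, -0.5000000, 0.0000000, -0.1000000)
q' = normalize(q + ½dt·q⊗(0,ω)) = (0.0400, -0.0200, 0.9990, -0.0040)

p' = (2.9520, 0.3160, -1.2360)
q' = (0.0400, -0.0200, 0.9990, -0.0040)
v' = (-0.6080, 0.1472, -1.6408)
ω' = (-0.1000, -1.0834, -0.5300)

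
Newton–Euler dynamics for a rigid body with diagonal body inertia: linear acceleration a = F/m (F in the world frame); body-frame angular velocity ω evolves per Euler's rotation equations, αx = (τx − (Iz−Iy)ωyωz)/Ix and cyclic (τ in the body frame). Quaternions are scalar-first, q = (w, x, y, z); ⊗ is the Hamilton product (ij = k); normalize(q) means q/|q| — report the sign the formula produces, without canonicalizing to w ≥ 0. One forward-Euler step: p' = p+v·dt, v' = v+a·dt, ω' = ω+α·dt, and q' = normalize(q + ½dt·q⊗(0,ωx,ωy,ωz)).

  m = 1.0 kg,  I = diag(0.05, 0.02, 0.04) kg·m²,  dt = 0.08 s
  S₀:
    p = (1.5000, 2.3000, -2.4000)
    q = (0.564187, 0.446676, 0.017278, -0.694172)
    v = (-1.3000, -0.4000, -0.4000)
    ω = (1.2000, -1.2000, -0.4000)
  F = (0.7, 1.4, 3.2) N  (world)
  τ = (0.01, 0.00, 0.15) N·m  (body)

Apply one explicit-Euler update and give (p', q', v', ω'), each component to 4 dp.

ω×(Iω) gyroscopic = (0.0096, -0.0048, 0.0432)
angular accel α = (0.0080, 0.2400, 2.6700)
ω + α·dt = (1.2006, -1.1808, -0.1864)
2q̇ = q⊗(0,ω) = (-0.7929464, -0.1628932, -1.3313604, -0.7824196)
q + ½dt·q⊗(0,ω), renormalized = (0.5312, 0.4391, -0.0359, -0.7237)
new position p' = (1.3960, 2.2680, -2.4320)
v + (F/m)dt = (-1.2440, -0.2880, -0.1440)

p' = (1.3960, 2.2680, -2.4320)
q' = (0.5312, 0.4391, -0.0359, -0.7237)
v' = (-1.2440, -0.2880, -0.1440)
ω' = (1.2006, -1.1808, -0.1864)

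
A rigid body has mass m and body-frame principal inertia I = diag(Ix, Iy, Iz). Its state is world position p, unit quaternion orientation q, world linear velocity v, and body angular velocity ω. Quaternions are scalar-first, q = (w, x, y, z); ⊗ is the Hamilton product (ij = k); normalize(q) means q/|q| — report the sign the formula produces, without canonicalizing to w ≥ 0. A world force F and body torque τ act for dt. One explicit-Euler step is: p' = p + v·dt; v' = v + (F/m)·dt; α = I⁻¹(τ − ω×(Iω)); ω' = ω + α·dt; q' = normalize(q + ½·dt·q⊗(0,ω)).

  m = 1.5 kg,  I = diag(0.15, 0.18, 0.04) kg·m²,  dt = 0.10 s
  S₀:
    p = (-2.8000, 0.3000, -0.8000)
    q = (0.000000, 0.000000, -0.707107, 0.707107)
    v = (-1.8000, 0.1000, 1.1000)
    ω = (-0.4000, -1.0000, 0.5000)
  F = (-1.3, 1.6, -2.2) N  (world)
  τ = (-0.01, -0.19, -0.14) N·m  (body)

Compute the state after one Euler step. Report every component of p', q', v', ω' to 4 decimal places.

α = I⁻¹(τ − ω×Iω) = (-0.5333, -0.9333, -3.8000)
ω' = ω + α·dt = (-0.4533, -1.0933, 0.1200)
Hamilton product q⊗(0,ω) = (-1.0606605, 0.3535535, -0.2828428, -0.2828428)
q + ½dt·q⊗(0,ω), renormalized = (-0.0529, 0.0176, -0.7200, 0.6917)
p + v·dt = (-2.9800, 0.3100, -0.6900)
new velocity v' = (-1.8867, 0.2067, 0.9533)

p' = (-2.9800, 0.3100, -0.6900)
q' = (-0.0529, 0.0176, -0.7200, 0.6917)
v' = (-1.8867, 0.2067, 0.9533)
ω' = (-0.4533, -1.0933, 0.1200)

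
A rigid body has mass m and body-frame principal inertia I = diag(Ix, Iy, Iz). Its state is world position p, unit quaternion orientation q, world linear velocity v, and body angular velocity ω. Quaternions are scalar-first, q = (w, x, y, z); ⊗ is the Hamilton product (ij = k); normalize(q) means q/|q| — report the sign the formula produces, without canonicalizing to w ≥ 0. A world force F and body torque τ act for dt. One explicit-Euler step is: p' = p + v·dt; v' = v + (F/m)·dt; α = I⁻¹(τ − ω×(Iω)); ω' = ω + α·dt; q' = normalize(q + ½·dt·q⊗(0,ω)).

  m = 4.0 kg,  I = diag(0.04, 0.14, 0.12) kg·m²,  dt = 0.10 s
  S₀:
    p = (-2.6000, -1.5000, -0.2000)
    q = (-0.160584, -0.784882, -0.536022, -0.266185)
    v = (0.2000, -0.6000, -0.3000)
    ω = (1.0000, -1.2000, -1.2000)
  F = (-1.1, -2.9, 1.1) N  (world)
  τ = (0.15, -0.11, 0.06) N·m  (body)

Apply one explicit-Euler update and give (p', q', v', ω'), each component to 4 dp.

p' = p + v·dt = (-2.5800, -1.5600, -0.2300)
v' = v + a·dt = (0.1725, -0.6725, -0.2725)
gyro term ω×Iω = (-0.0288, 0.0960, -0.1200)
angular accel α = (4.4700, -1.4714, 1.5000)
ω' = ω + α·dt = (1.4470, -1.3471, -1.0500)
q⊗(0,ω) = (-0.1777664, 0.1632204, -1.0153426, 1.6705812)
updated quaternion q' = (-0.1687, -0.7730, -0.5840, -0.1818)

p' = (-2.5800, -1.5600, -0.2300)
q' = (-0.1687, -0.7730, -0.5840, -0.1818)
v' = (0.1725, -0.6725, -0.2725)
ω' = (1.4470, -1.3471, -1.0500)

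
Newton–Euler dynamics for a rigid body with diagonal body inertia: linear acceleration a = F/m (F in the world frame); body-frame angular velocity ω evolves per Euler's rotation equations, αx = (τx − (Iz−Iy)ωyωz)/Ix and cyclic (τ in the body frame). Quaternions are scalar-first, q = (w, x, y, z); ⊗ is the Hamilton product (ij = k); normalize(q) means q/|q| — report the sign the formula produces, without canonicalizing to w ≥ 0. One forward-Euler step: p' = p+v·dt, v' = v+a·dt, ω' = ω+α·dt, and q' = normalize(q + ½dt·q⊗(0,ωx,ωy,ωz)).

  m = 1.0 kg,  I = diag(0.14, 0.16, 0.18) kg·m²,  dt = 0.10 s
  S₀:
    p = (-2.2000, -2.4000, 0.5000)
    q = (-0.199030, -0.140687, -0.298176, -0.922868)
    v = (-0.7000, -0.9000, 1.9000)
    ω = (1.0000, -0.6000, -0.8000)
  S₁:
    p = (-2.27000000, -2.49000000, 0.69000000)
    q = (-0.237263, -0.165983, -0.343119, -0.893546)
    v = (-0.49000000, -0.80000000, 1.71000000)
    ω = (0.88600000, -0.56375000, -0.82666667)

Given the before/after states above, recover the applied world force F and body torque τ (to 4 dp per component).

F = (2.1000, 1.0000, -1.9000)
τ = (-0.1500, 0.0900, -0.0600)

velocity change Δv = (0.21000000, 0.10000000, -0.19000000)
m·(v₁−v₀)/dt = (2.1000, 1.0000, -1.9000)
rate change Δω = (-0.11400000, 0.03625000, -0.02666667)
τ = I·(Δω/dt) + ω₀×(Iω₀) = (-0.1500, 0.0900, -0.0600)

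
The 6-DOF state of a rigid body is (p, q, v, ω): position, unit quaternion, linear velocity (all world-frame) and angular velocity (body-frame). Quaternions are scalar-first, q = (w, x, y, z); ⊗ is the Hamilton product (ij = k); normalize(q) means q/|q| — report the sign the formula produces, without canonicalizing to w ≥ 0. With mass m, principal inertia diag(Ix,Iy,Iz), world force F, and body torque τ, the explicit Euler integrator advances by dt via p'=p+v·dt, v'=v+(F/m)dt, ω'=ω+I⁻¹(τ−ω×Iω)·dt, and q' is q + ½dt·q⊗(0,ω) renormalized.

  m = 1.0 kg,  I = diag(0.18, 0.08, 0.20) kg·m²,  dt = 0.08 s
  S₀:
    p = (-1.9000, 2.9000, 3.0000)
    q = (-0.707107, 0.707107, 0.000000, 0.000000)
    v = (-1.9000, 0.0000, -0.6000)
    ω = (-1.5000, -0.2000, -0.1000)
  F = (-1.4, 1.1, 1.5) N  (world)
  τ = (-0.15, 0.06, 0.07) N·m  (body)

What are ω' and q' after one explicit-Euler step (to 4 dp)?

ω×(Iω) gyroscopic = (0.0024, -0.0030, -0.0300)
α = I⁻¹(τ − ω×Iω) = (-0.8467, 0.7875, 0.5000)
new body rate ω' = (-1.5677, -0.1370, -0.0600)
2q̇ = q⊗(0,ω) = (1.0606605, 1.0606605, 0.2121321, -0.0707107)
updated quaternion q' = (-0.6635, 0.7482, 0.0085, -0.0028)

ω' = (-1.5677, -0.1370, -0.0600)
q' = (-0.6635, 0.7482, 0.0085, -0.0028)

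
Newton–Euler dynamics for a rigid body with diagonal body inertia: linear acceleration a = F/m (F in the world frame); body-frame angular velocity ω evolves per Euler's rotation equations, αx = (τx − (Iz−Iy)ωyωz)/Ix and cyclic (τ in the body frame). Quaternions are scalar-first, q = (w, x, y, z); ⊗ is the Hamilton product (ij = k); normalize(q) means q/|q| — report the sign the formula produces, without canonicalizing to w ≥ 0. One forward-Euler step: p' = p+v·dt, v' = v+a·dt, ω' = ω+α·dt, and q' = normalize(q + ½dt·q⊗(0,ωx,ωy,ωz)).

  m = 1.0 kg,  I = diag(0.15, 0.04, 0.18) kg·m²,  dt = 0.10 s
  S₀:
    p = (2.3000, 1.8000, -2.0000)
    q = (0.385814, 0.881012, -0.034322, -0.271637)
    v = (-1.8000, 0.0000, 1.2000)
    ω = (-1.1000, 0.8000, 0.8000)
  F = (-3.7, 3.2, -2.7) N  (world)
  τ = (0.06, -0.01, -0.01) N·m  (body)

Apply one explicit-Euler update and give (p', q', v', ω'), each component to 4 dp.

gyro term ω×Iω = (0.0896, 0.0264, 0.0968)
(τ − ω×Iω)/I = (-0.1973, -0.9100, -0.5933)
ω + α·dt = (-1.1197, 0.7090, 0.7407)
q⊗(0,ω) = (1.2138804, -0.2345434, -0.0973577, 0.9757066)
q + ½dt·q⊗(0,ω), renormalized = (0.4451, 0.8666, -0.0391, -0.2222)
new position p' = (2.1200, 1.8000, -1.8800)
new velocity v' = (-2.1700, 0.3200, 0.9300)

p' = (2.1200, 1.8000, -1.8800)
q' = (0.4451, 0.8666, -0.0391, -0.2222)
v' = (-2.1700, 0.3200, 0.9300)
ω' = (-1.1197, 0.7090, 0.7407)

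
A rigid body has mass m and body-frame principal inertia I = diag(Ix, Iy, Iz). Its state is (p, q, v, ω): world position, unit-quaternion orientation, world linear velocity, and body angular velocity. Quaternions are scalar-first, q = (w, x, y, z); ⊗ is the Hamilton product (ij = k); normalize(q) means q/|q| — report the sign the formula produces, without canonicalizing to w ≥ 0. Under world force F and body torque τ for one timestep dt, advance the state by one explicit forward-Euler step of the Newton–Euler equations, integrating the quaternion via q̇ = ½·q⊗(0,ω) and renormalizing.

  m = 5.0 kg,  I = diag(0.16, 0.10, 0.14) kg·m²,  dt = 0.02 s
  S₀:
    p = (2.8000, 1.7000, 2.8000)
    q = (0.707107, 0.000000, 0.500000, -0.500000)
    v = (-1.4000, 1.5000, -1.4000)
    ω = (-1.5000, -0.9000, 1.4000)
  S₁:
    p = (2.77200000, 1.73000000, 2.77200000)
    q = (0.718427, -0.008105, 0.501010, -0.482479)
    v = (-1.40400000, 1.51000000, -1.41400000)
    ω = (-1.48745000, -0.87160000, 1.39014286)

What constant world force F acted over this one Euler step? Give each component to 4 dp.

F = (-1.0000, 2.5000, -3.5000)

v₁ − v₀ = (-0.00400000, 0.01000000, -0.01400000)
m·(v₁−v₀)/dt = (-1.0000, 2.5000, -3.5000)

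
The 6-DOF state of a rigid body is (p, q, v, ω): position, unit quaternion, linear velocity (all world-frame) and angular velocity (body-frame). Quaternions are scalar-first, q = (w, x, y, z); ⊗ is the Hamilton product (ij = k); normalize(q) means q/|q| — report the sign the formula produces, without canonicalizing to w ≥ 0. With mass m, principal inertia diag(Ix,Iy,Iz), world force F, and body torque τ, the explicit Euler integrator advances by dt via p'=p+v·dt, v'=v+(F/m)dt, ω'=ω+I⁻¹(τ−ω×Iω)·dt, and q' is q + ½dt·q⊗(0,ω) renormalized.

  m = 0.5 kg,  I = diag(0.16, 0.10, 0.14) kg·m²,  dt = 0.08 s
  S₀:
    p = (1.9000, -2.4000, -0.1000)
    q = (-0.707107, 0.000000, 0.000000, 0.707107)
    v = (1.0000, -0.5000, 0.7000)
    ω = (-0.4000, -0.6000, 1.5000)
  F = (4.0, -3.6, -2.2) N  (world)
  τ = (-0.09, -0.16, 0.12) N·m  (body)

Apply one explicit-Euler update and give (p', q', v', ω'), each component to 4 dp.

p' = (1.9800, -2.4400, -0.0440)
q' = (-0.7479, 0.0282, 0.0056, 0.6632)
v' = (1.6400, -1.0760, 0.3480)
ω' = (-0.4270, -0.7184, 1.5768)

a = F/m = (8.0000, -7.2000, -4.4000)
new position p' = (1.9800, -2.4400, -0.0440)
new velocity v' = (1.6400, -1.0760, 0.3480)
angular accel α = (-0.3375, -1.4800, 0.9600)
new body rate ω' = (-0.4270, -0.7184, 1.5768)
q⊗(0,ω) = (-1.0606605, 0.7071070, 0.1414214, -1.0606605)
q' = normalize(q + ½dt·q⊗(0,ω)) = (-0.7479, 0.0282, 0.0056, 0.6632)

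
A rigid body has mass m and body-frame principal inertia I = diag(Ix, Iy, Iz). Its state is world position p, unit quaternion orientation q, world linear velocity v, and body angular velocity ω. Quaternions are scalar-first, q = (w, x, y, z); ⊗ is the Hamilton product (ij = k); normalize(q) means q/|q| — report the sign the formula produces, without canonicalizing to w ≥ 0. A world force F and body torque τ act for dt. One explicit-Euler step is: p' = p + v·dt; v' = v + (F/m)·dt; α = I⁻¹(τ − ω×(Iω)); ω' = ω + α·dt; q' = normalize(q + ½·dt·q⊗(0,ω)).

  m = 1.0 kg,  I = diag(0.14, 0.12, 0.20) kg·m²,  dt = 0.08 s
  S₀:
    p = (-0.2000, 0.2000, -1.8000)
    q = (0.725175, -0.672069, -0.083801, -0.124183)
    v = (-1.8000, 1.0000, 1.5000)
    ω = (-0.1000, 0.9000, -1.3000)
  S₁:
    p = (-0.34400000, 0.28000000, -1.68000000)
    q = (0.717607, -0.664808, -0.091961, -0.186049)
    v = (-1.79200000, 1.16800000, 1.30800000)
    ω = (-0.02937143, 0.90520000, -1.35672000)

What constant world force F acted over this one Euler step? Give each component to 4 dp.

F = (0.1000, 2.1000, -2.4000)

Δv = v₁−v₀ = (0.00800000, 0.16800000, -0.19200000)
applied force F = (0.1000, 2.1000, -2.4000)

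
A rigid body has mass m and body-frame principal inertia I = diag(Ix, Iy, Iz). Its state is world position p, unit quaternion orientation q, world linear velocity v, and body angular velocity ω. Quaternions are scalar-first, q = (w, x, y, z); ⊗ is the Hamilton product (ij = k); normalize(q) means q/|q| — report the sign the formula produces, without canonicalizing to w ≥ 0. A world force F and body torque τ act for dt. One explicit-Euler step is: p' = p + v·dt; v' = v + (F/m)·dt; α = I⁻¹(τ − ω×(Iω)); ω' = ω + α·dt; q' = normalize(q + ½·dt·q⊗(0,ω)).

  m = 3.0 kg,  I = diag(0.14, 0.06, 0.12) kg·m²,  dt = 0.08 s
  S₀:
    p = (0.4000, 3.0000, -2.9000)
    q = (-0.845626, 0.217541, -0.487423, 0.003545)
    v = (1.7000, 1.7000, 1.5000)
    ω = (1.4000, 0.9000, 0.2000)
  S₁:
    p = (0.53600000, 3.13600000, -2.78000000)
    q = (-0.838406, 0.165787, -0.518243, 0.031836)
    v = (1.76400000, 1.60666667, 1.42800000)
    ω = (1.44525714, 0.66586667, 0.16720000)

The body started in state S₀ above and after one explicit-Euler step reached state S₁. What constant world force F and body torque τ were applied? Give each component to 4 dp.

Δv = v₁−v₀ = (0.06400000, -0.09333333, -0.07200000)
F = m·Δv/dt = (2.4000, -3.5000, -2.7000)
ω₁ − ω₀ = (0.04525714, -0.23413333, -0.03280000)
ω₀×(Iω₀) = (0.0108, 0.0056, -0.1008)
τ = I·(Δω/dt) + ω₀×(Iω₀) = (0.0900, -0.1700, -0.1500)

F = (2.4000, -3.5000, -2.7000)
τ = (0.0900, -0.1700, -0.1500)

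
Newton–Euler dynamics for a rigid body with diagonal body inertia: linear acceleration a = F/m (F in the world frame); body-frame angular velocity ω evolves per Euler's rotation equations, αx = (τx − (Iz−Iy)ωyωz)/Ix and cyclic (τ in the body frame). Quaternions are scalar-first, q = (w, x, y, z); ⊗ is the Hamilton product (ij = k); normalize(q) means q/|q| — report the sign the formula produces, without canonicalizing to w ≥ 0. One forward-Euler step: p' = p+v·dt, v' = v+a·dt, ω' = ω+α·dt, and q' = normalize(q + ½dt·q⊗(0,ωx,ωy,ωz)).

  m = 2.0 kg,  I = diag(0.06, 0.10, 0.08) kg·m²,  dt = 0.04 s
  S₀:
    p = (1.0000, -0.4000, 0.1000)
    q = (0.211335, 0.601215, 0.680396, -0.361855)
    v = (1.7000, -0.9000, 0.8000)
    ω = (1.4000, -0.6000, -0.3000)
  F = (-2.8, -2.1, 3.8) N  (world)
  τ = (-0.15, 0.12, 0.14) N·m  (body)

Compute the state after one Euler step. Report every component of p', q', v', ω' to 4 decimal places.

(τ − ω×Iω)/I = (-2.4400, 1.1160, 2.1700)
new body rate ω' = (1.3024, -0.5554, -0.2132)
2q̇ = q⊗(0,ω) = (-0.5420199, -0.1253628, -0.4530335, -1.3766839)
updated quaternion q' = (0.2004, 0.5984, 0.6710, -0.3892)
a = F/m = (-1.4000, -1.0500, 1.9000)
p + v·dt = (1.0680, -0.4360, 0.1320)
v' = v + a·dt = (1.6440, -0.9420, 0.8760)

p' = (1.0680, -0.4360, 0.1320)
q' = (0.2004, 0.5984, 0.6710, -0.3892)
v' = (1.6440, -0.9420, 0.8760)
ω' = (1.3024, -0.5554, -0.2132)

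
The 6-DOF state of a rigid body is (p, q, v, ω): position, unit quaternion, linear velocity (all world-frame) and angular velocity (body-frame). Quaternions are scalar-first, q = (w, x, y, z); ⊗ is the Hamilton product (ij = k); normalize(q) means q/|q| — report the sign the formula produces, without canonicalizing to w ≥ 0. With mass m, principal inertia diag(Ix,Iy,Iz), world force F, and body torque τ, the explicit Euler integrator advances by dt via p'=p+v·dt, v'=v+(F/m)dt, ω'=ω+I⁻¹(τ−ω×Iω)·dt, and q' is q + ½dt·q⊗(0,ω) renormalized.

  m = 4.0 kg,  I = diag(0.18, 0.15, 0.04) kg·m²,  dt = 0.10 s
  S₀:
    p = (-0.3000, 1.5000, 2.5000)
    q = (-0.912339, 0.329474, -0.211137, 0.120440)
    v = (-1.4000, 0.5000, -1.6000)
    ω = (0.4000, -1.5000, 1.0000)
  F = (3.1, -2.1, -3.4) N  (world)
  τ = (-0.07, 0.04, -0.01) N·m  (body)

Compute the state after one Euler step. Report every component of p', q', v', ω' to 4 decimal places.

(τ − ω×Iω)/I = (-1.3056, -0.1067, -0.7000)
ω' = ω + α·dt = (0.2694, -1.5107, 0.9300)
Hamilton product q⊗(0,ω) = (-0.5689351, -0.3954126, 1.0872105, -1.3220952)
q + ½dt·q⊗(0,ω), renormalized = (-0.9368, 0.3084, -0.1561, 0.0541)
p + v·dt = (-0.4400, 1.5500, 2.3400)
v' = v + a·dt = (-1.3225, 0.4475, -1.6850)

p' = (-0.4400, 1.5500, 2.3400)
q' = (-0.9368, 0.3084, -0.1561, 0.0541)
v' = (-1.3225, 0.4475, -1.6850)
ω' = (0.2694, -1.5107, 0.9300)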